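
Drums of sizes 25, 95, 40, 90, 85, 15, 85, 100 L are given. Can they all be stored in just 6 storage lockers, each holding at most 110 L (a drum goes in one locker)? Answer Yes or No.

A valid assignment using 6 storage lockers:
  locker 1: 100 = 100
  locker 2: 95 + 15 = 110
  locker 3: 90 = 90
  locker 4: 85 + 25 = 110
  locker 5: 85 = 85
  locker 6: 40 = 40
Every load is within 110 L, so 6 storage lockers suffice.

Yes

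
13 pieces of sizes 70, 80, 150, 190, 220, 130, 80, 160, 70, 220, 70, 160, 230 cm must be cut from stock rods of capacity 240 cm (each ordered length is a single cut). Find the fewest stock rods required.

Total = 230 + 220 + 220 + 190 + 160 + 160 + 150 + 130 + 80 + 80 + 70 + 70 + 70 = 1830 cm.
Lower bound: ⌈1830/240⌉ = 8 stock rods.
A packing using 9 stock rods:
  stock rod 1: 230 = 230
  stock rod 2: 220 = 220
  stock rod 3: 220 = 220
  stock rod 4: 190 = 190
  stock rod 5: 160 + 80 = 240
  stock rod 6: 160 + 80 = 240
  stock rod 7: 150 + 70 = 220
  stock rod 8: 130 + 70 = 200
  stock rod 9: 70 = 70
No arrangement into 8 stock rods stays within capacity, so 9 is optimal.

9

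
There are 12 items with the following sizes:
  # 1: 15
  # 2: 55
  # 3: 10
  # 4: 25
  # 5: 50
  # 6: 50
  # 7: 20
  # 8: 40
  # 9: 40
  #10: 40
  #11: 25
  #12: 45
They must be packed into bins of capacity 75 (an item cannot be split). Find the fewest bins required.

7

Total = 55 + 50 + 50 + 45 + 40 + 40 + 40 + 25 + 25 + 20 + 15 + 10 = 415.
Lower bound: ⌈415/75⌉ = 6 bins.
Also, 7 items each exceed 75/2, and no two of those can share a bin, so at least 7 bins are needed.
A packing using 7 bins:
  bin 1: 55 + 20 = 75
  bin 2: 50 + 25 = 75
  bin 3: 50 + 25 = 75
  bin 4: 45 + 15 + 10 = 70
  bin 5: 40 = 40
  bin 6: 40 = 40
  bin 7: 40 = 40
This matches the lower bound, so 7 is optimal.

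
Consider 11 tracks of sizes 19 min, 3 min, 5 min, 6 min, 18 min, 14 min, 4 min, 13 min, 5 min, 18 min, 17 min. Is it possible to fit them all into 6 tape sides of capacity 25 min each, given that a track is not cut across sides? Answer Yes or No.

A valid assignment using 6 tape sides:
  side 1: 19 + 6 = 25
  side 2: 18 + 5 = 23
  side 3: 18 + 5 = 23
  side 4: 17 + 4 + 3 = 24
  side 5: 14 = 14
  side 6: 13 = 13
Every load is within 25 min, so 6 tape sides suffice.

Yes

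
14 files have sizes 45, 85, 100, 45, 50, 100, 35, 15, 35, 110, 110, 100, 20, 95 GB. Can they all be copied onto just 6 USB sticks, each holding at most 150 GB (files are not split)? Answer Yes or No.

No

Total = 945 GB; ⌈945/150⌉ = 7.
At least 7 USB sticks are required, but only 6 are allowed.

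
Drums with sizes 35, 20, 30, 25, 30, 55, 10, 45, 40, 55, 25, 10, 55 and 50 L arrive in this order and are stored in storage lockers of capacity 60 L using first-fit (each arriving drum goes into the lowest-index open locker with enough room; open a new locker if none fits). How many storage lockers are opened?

  35 → locker 1 (new)  [load 35/60]
  20 → locker 1  [load 55/60]
  30 → locker 2 (new)  [load 30/60]
  25 → locker 2  [load 55/60]
  30 → locker 3 (new)  [load 30/60]
  55 → locker 4 (new)  [load 55/60]
  10 → locker 3  [load 40/60]
  45 → locker 5 (new)  [load 45/60]
  40 → locker 6 (new)  [load 40/60]
  55 → locker 7 (new)  [load 55/60]
  25 → locker 8 (new)  [load 25/60]
  10 → locker 3  [load 50/60]
  55 → locker 9 (new)  [load 55/60]
  50 → locker 10 (new)  [load 50/60]
10 storage lockers opened.

10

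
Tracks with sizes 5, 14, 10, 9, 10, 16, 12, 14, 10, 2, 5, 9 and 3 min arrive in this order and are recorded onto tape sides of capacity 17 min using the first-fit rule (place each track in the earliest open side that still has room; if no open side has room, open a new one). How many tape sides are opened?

9

  5 → side 1 (new)  [load 5/17]
  14 → side 2 (new)  [load 14/17]
  10 → side 1  [load 15/17]
  9 → side 3 (new)  [load 9/17]
  10 → side 4 (new)  [load 10/17]
  16 → side 5 (new)  [load 16/17]
  12 → side 6 (new)  [load 12/17]
  14 → side 7 (new)  [load 14/17]
  10 → side 8 (new)  [load 10/17]
  2 → side 1  [load 17/17]
  5 → side 3  [load 14/17]
  9 → side 9 (new)  [load 9/17]
  3 → side 2  [load 17/17]
9 tape sides opened.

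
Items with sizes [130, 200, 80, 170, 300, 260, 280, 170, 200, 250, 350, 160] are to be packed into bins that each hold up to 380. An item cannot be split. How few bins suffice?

8

Total = 350 + 300 + 280 + 260 + 250 + 200 + 200 + 170 + 170 + 160 + 130 + 80 = 2550.
Lower bound: ⌈2550/380⌉ = 7 bins.
A packing using 8 bins:
  bin 1: 350 = 350
  bin 2: 300 + 80 = 380
  bin 3: 280 = 280
  bin 4: 260 = 260
  bin 5: 250 + 130 = 380
  bin 6: 200 + 170 = 370
  bin 7: 200 + 170 = 370
  bin 8: 160 = 160
No arrangement into 7 bins stays within capacity, so 8 is optimal.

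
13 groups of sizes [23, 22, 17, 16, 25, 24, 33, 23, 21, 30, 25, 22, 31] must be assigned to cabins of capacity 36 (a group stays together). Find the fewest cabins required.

12

Total = 33 + 31 + 30 + 25 + 25 + 24 + 23 + 23 + 22 + 22 + 21 + 17 + 16 = 312.
Lower bound: ⌈312/36⌉ = 9 cabins.
Also, 11 groups each exceed 18, and no two of those can share a cabin, so at least 11 cabins are needed.
A packing using 12 cabins:
  cabin 1: 33 = 33
  cabin 2: 31 = 31
  cabin 3: 30 = 30
  cabin 4: 25 = 25
  cabin 5: 25 = 25
  cabin 6: 24 = 24
  cabin 7: 23 = 23
  cabin 8: 23 = 23
  cabin 9: 22 = 22
  cabin 10: 22 = 22
  cabin 11: 21 = 21
  cabin 12: 17 + 16 = 33
No arrangement into 11 cabins stays within capacity, so 12 is optimal.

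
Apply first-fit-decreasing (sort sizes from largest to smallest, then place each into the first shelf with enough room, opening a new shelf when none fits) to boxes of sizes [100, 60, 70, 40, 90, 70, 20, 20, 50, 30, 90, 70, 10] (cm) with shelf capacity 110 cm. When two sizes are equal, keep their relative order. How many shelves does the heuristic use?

Sorted descending: 100, 90, 90, 70, 70, 70, 60, 50, 40, 30, 20, 20, 10.
  100 → shelf 1 (new)  [load 100/110]
  90 → shelf 2 (new)  [load 90/110]
  90 → shelf 3 (new)  [load 90/110]
  70 → shelf 4 (new)  [load 70/110]
  70 → shelf 5 (new)  [load 70/110]
  70 → shelf 6 (new)  [load 70/110]
  60 → shelf 7 (new)  [load 60/110]
  50 → shelf 7  [load 110/110]
  40 → shelf 4  [load 110/110]
  30 → shelf 5  [load 100/110]
  20 → shelf 2  [load 110/110]
  20 → shelf 3  [load 110/110]
  10 → shelf 1  [load 110/110]
7 shelves opened.

7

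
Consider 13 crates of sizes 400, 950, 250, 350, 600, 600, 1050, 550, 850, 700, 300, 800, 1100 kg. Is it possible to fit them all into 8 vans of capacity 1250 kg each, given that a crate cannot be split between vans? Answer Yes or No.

A valid assignment using 8 vans:
  van 1: 1100 = 1100
  van 2: 1050 = 1050
  van 3: 950 + 300 = 1250
  van 4: 850 + 400 = 1250
  van 5: 800 + 350 = 1150
  van 6: 700 + 550 = 1250
  van 7: 600 + 600 = 1200
  van 8: 250 = 250
Every load is within 1250 kg, so 8 vans suffice.

Yes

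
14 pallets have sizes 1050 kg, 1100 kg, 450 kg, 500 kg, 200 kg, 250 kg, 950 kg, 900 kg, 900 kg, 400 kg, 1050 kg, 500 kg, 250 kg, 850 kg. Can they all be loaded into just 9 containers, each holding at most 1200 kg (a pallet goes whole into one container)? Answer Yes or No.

A valid assignment using 9 containers:
  container 1: 1100 = 1100
  container 2: 1050 = 1050
  container 3: 1050 = 1050
  container 4: 950 + 250 = 1200
  container 5: 900 + 250 = 1150
  container 6: 900 + 200 = 1100
  container 7: 850 = 850
  container 8: 500 + 500 = 1000
  container 9: 450 + 400 = 850
Every load is within 1200 kg, so 9 containers suffice.

Yes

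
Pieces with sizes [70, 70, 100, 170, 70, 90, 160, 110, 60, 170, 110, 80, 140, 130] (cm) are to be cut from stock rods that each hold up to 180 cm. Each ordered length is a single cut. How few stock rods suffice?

10

Total = 170 + 170 + 160 + 140 + 130 + 110 + 110 + 100 + 90 + 80 + 70 + 70 + 70 + 60 = 1530 cm.
Lower bound: ⌈1530/180⌉ = 9 stock rods.
A packing using 10 stock rods:
  stock rod 1: 170 = 170
  stock rod 2: 170 = 170
  stock rod 3: 160 = 160
  stock rod 4: 140 = 140
  stock rod 5: 130 = 130
  stock rod 6: 110 + 70 = 180
  stock rod 7: 110 + 70 = 180
  stock rod 8: 100 + 80 = 180
  stock rod 9: 90 + 70 = 160
  stock rod 10: 60 = 60
No arrangement into 9 stock rods stays within capacity, so 10 is optimal.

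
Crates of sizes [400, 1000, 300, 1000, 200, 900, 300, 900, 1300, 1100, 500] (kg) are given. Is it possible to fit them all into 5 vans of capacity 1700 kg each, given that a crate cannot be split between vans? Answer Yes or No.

No

Total = 7900 kg; ⌈7900/1700⌉ = 5.
6 crates each exceed half the capacity and cannot share a van, forcing at least 6 vans.
At least 6 vans are required, but only 5 are allowed.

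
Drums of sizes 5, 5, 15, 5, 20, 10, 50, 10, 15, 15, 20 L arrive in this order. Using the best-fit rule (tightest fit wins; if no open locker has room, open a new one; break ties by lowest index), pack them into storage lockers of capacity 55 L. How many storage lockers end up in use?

4

  5 → locker 1 (new)  [load 5/55]
  5 → locker 1  [load 10/55]
  15 → locker 1  [load 25/55]
  5 → locker 1  [load 30/55]
  20 → locker 1  [load 50/55]
  10 → locker 2 (new)  [load 10/55]
  50 → locker 3 (new)  [load 50/55]
  10 → locker 2  [load 20/55]
  15 → locker 2  [load 35/55]
  15 → locker 2  [load 50/55]
  20 → locker 4 (new)  [load 20/55]
4 storage lockers opened.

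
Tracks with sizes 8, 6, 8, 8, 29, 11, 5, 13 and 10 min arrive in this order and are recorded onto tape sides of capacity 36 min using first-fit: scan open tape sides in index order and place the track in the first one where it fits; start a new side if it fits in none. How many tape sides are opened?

  8 → side 1 (new)  [load 8/36]
  6 → side 1  [load 14/36]
  8 → side 1  [load 22/36]
  8 → side 1  [load 30/36]
  29 → side 2 (new)  [load 29/36]
  11 → side 3 (new)  [load 11/36]
  5 → side 1  [load 35/36]
  13 → side 3  [load 24/36]
  10 → side 3  [load 34/36]
3 tape sides opened.

3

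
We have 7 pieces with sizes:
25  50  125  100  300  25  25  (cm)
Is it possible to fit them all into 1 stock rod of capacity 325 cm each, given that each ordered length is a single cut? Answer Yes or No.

No

Total = 650 cm; ⌈650/325⌉ = 2.
At least 2 stock rods are required, but only 1 is allowed.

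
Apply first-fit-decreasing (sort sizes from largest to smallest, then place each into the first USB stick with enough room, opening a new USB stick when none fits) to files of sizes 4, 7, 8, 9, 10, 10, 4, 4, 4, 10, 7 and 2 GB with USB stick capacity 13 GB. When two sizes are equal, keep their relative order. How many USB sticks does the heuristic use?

Sorted descending: 10, 10, 10, 9, 8, 7, 7, 4, 4, 4, 4, 2.
  10 → USB stick 1 (new)  [load 10/13]
  10 → USB stick 2 (new)  [load 10/13]
  10 → USB stick 3 (new)  [load 10/13]
  9 → USB stick 4 (new)  [load 9/13]
  8 → USB stick 5 (new)  [load 8/13]
  7 → USB stick 6 (new)  [load 7/13]
  7 → USB stick 7 (new)  [load 7/13]
  4 → USB stick 4  [load 13/13]
  4 → USB stick 5  [load 12/13]
  4 → USB stick 6  [load 11/13]
  4 → USB stick 7  [load 11/13]
  2 → USB stick 1  [load 12/13]
7 USB sticks opened.

7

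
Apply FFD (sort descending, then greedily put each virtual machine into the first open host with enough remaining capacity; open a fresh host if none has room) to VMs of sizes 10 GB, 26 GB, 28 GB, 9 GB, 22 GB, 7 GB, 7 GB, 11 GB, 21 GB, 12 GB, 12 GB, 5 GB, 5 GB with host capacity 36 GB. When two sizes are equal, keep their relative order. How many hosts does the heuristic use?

Sorted descending: 28, 26, 22, 21, 12, 12, 11, 10, 9, 7, 7, 5, 5.
  28 → host 1 (new)  [load 28/36]
  26 → host 2 (new)  [load 26/36]
  22 → host 3 (new)  [load 22/36]
  21 → host 4 (new)  [load 21/36]
  12 → host 3  [load 34/36]
  12 → host 4  [load 33/36]
  11 → host 5 (new)  [load 11/36]
  10 → host 2  [load 36/36]
  9 → host 5  [load 20/36]
  7 → host 1  [load 35/36]
  7 → host 5  [load 27/36]
  5 → host 5  [load 32/36]
  5 → host 6 (new)  [load 5/36]
6 hosts opened.

6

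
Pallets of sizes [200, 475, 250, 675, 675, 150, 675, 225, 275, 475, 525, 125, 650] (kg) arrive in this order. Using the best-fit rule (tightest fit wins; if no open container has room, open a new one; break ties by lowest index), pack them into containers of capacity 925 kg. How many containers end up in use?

  200 → container 1 (new)  [load 200/925]
  475 → container 1  [load 675/925]
  250 → container 1  [load 925/925]
  675 → container 2 (new)  [load 675/925]
  675 → container 3 (new)  [load 675/925]
  150 → container 2  [load 825/925]
  675 → container 4 (new)  [load 675/925]
  225 → container 3  [load 900/925]
  275 → container 5 (new)  [load 275/925]
  475 → container 5  [load 750/925]
  525 → container 6 (new)  [load 525/925]
  125 → container 5  [load 875/925]
  650 → container 7 (new)  [load 650/925]
7 containers opened.

7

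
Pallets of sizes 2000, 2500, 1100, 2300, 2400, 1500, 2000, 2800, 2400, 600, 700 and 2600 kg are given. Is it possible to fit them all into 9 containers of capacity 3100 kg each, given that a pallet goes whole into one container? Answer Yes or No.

A valid assignment using 9 containers:
  container 1: 2800 = 2800
  container 2: 2600 = 2600
  container 3: 2500 + 600 = 3100
  container 4: 2400 + 700 = 3100
  container 5: 2400 = 2400
  container 6: 2300 = 2300
  container 7: 2000 + 1100 = 3100
  container 8: 2000 = 2000
  container 9: 1500 = 1500
Every load is within 3100 kg, so 9 containers suffice.

Yes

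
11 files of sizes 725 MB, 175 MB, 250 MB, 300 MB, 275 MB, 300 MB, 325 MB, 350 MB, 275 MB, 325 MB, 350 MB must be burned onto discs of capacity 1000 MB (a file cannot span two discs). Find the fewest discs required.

4

Total = 725 + 350 + 350 + 325 + 325 + 300 + 300 + 275 + 275 + 250 + 175 = 3650 MB.
Lower bound: ⌈3650/1000⌉ = 4 discs.
A packing using 4 discs:
  disc 1: 725 + 275 = 1000
  disc 2: 350 + 350 + 300 = 1000
  disc 3: 325 + 325 + 300 = 950
  disc 4: 275 + 250 + 175 = 700
This matches the lower bound, so 4 is optimal.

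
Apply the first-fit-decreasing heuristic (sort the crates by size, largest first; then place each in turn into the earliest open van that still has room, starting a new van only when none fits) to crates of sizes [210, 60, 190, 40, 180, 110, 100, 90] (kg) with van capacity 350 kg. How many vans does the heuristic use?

3

Sorted descending: 210, 190, 180, 110, 100, 90, 60, 40.
  210 → van 1 (new)  [load 210/350]
  190 → van 2 (new)  [load 190/350]
  180 → van 3 (new)  [load 180/350]
  110 → van 1  [load 320/350]
  100 → van 2  [load 290/350]
  90 → van 3  [load 270/350]
  60 → van 2  [load 350/350]
  40 → van 3  [load 310/350]
3 vans opened.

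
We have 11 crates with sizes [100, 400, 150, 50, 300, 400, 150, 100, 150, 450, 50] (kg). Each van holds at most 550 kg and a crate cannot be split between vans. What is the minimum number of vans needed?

5

Total = 450 + 400 + 400 + 300 + 150 + 150 + 150 + 100 + 100 + 50 + 50 = 2300 kg.
Lower bound: ⌈2300/550⌉ = 5 vans.
A packing using 5 vans:
  van 1: 450 + 100 = 550
  van 2: 400 + 150 = 550
  van 3: 400 + 150 = 550
  van 4: 300 + 150 + 100 = 550
  van 5: 50 + 50 = 100
This matches the lower bound, so 5 is optimal.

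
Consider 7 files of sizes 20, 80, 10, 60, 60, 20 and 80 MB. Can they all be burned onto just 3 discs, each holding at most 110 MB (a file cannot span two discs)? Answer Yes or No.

No

Total = 330 MB; ⌈330/110⌉ = 3.
4 files each exceed half the capacity and cannot share a disc, forcing at least 4 discs.
At least 4 discs are required, but only 3 are allowed.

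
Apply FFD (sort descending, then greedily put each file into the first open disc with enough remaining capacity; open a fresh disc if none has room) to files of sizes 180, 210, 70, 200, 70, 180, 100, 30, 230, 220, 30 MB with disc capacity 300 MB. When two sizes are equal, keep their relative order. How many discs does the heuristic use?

Sorted descending: 230, 220, 210, 200, 180, 180, 100, 70, 70, 30, 30.
  230 → disc 1 (new)  [load 230/300]
  220 → disc 2 (new)  [load 220/300]
  210 → disc 3 (new)  [load 210/300]
  200 → disc 4 (new)  [load 200/300]
  180 → disc 5 (new)  [load 180/300]
  180 → disc 6 (new)  [load 180/300]
  100 → disc 4  [load 300/300]
  70 → disc 1  [load 300/300]
  70 → disc 2  [load 290/300]
  30 → disc 3  [load 240/300]
  30 → disc 3  [load 270/300]
6 discs opened.

6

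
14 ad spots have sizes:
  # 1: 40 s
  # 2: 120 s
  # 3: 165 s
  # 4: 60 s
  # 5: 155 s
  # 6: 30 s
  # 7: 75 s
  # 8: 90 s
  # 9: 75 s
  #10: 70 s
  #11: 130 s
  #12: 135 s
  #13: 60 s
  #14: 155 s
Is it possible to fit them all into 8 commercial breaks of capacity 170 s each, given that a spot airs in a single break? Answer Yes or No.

No

Total = 1360 s; ⌈1360/170⌉ = 8.
The bound of 8 does not rule out 8, but exhaustive search shows no assignment into 8 commercial breaks of capacity 170 s exists — the minimum is 9.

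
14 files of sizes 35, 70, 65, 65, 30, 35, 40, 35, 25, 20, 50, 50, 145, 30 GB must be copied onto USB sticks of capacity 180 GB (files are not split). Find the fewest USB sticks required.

4

Total = 145 + 70 + 65 + 65 + 50 + 50 + 40 + 35 + 35 + 35 + 30 + 30 + 25 + 20 = 695 GB.
Lower bound: ⌈695/180⌉ = 4 USB sticks.
A packing using 4 USB sticks:
  USB stick 1: 145 + 35 = 180
  USB stick 2: 70 + 65 + 40 = 175
  USB stick 3: 65 + 50 + 50 = 165
  USB stick 4: 35 + 35 + 30 + 30 + 25 + 20 = 175
This matches the lower bound, so 4 is optimal.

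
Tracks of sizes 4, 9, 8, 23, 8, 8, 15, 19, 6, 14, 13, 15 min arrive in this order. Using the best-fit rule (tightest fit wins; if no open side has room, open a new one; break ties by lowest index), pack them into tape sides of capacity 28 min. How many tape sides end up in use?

7

  4 → side 1 (new)  [load 4/28]
  9 → side 1  [load 13/28]
  8 → side 1  [load 21/28]
  23 → side 2 (new)  [load 23/28]
  8 → side 3 (new)  [load 8/28]
  8 → side 3  [load 16/28]
  15 → side 4 (new)  [load 15/28]
  19 → side 5 (new)  [load 19/28]
  6 → side 1  [load 27/28]
  14 → side 6 (new)  [load 14/28]
  13 → side 4  [load 28/28]
  15 → side 7 (new)  [load 15/28]
7 tape sides opened.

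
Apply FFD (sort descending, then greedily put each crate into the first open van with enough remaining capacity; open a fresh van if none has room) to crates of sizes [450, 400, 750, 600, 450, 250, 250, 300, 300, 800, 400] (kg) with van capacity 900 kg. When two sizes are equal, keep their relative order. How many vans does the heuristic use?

Sorted descending: 800, 750, 600, 450, 450, 400, 400, 300, 300, 250, 250.
  800 → van 1 (new)  [load 800/900]
  750 → van 2 (new)  [load 750/900]
  600 → van 3 (new)  [load 600/900]
  450 → van 4 (new)  [load 450/900]
  450 → van 4  [load 900/900]
  400 → van 5 (new)  [load 400/900]
  400 → van 5  [load 800/900]
  300 → van 3  [load 900/900]
  300 → van 6 (new)  [load 300/900]
  250 → van 6  [load 550/900]
  250 → van 6  [load 800/900]
6 vans opened.

6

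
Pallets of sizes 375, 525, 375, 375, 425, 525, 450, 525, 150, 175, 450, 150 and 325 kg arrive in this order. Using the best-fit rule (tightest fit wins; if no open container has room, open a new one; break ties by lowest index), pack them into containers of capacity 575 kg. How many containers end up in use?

10

  375 → container 1 (new)  [load 375/575]
  525 → container 2 (new)  [load 525/575]
  375 → container 3 (new)  [load 375/575]
  375 → container 4 (new)  [load 375/575]
  425 → container 5 (new)  [load 425/575]
  525 → container 6 (new)  [load 525/575]
  450 → container 7 (new)  [load 450/575]
  525 → container 8 (new)  [load 525/575]
  150 → container 5  [load 575/575]
  175 → container 1  [load 550/575]
  450 → container 9 (new)  [load 450/575]
  150 → container 3  [load 525/575]
  325 → container 10 (new)  [load 325/575]
10 containers opened.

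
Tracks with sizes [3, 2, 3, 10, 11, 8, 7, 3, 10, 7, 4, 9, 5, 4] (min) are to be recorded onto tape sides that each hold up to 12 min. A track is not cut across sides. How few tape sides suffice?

8

Total = 11 + 10 + 10 + 9 + 8 + 7 + 7 + 5 + 4 + 4 + 3 + 3 + 3 + 2 = 86 min.
Lower bound: ⌈86/12⌉ = 8 tape sides.
A packing using 8 tape sides:
  side 1: 11 = 11
  side 2: 10 + 2 = 12
  side 3: 10 = 10
  side 4: 9 + 3 = 12
  side 5: 8 + 4 = 12
  side 6: 7 + 5 = 12
  side 7: 7 + 4 = 11
  side 8: 3 + 3 = 6
This matches the lower bound, so 8 is optimal.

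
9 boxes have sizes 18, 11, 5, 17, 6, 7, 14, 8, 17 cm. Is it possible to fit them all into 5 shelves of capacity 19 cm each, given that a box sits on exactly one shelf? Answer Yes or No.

No

Total = 103 cm; ⌈103/19⌉ = 6.
At least 6 shelves are required, but only 5 are allowed.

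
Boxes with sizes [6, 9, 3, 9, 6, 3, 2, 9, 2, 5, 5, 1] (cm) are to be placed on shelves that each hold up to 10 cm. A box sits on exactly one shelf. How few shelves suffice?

7

Total = 9 + 9 + 9 + 6 + 6 + 5 + 5 + 3 + 3 + 2 + 2 + 1 = 60 cm.
Lower bound: ⌈60/10⌉ = 6 shelves.
A packing using 7 shelves:
  shelf 1: 9 + 1 = 10
  shelf 2: 9 = 9
  shelf 3: 9 = 9
  shelf 4: 6 + 3 = 9
  shelf 5: 6 + 3 = 9
  shelf 6: 5 + 5 = 10
  shelf 7: 2 + 2 = 4
No arrangement into 6 shelves stays within capacity, so 7 is optimal.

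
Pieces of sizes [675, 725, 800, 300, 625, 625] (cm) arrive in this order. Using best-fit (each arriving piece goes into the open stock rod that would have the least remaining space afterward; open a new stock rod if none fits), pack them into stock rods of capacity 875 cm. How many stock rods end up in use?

6

  675 → stock rod 1 (new)  [load 675/875]
  725 → stock rod 2 (new)  [load 725/875]
  800 → stock rod 3 (new)  [load 800/875]
  300 → stock rod 4 (new)  [load 300/875]
  625 → stock rod 5 (new)  [load 625/875]
  625 → stock rod 6 (new)  [load 625/875]
6 stock rods opened.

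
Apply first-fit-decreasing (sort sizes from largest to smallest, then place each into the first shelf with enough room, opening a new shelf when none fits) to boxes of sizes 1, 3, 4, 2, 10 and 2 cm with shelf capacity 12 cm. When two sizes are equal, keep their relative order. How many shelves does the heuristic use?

Sorted descending: 10, 4, 3, 2, 2, 1.
  10 → shelf 1 (new)  [load 10/12]
  4 → shelf 2 (new)  [load 4/12]
  3 → shelf 2  [load 7/12]
  2 → shelf 1  [load 12/12]
  2 → shelf 2  [load 9/12]
  1 → shelf 2  [load 10/12]
2 shelves opened.

2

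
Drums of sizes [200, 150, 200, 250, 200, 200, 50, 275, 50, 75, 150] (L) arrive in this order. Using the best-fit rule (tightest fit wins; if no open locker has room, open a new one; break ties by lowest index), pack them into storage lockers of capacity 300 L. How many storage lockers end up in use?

7

  200 → locker 1 (new)  [load 200/300]
  150 → locker 2 (new)  [load 150/300]
  200 → locker 3 (new)  [load 200/300]
  250 → locker 4 (new)  [load 250/300]
  200 → locker 5 (new)  [load 200/300]
  200 → locker 6 (new)  [load 200/300]
  50 → locker 4  [load 300/300]
  275 → locker 7 (new)  [load 275/300]
  50 → locker 1  [load 250/300]
  75 → locker 3  [load 275/300]
  150 → locker 2  [load 300/300]
7 storage lockers opened.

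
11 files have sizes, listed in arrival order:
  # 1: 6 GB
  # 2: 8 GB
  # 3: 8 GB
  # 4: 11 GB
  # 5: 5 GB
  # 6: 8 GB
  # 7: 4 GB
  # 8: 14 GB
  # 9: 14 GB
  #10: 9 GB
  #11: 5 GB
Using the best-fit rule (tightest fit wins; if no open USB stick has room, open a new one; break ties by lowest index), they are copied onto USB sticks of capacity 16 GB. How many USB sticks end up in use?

7

  6 → USB stick 1 (new)  [load 6/16]
  8 → USB stick 1  [load 14/16]
  8 → USB stick 2 (new)  [load 8/16]
  11 → USB stick 3 (new)  [load 11/16]
  5 → USB stick 3  [load 16/16]
  8 → USB stick 2  [load 16/16]
  4 → USB stick 4 (new)  [load 4/16]
  14 → USB stick 5 (new)  [load 14/16]
  14 → USB stick 6 (new)  [load 14/16]
  9 → USB stick 4  [load 13/16]
  5 → USB stick 7 (new)  [load 5/16]
7 USB sticks opened.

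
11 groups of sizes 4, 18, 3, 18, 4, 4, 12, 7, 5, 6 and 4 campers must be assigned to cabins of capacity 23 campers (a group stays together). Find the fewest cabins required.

4

Total = 18 + 18 + 12 + 7 + 6 + 5 + 4 + 4 + 4 + 4 + 3 = 85 campers.
Lower bound: ⌈85/23⌉ = 4 cabins.
A packing using 4 cabins:
  cabin 1: 18 + 5 = 23
  cabin 2: 18 + 4 = 22
  cabin 3: 12 + 7 + 4 = 23
  cabin 4: 6 + 4 + 4 + 3 = 17
This matches the lower bound, so 4 is optimal.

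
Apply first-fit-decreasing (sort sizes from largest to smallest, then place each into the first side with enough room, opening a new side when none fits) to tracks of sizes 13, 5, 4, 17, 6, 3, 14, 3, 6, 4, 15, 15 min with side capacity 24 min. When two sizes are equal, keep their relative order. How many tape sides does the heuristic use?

Sorted descending: 17, 15, 15, 14, 13, 6, 6, 5, 4, 4, 3, 3.
  17 → side 1 (new)  [load 17/24]
  15 → side 2 (new)  [load 15/24]
  15 → side 3 (new)  [load 15/24]
  14 → side 4 (new)  [load 14/24]
  13 → side 5 (new)  [load 13/24]
  6 → side 1  [load 23/24]
  6 → side 2  [load 21/24]
  5 → side 3  [load 20/24]
  4 → side 3  [load 24/24]
  4 → side 4  [load 18/24]
  3 → side 2  [load 24/24]
  3 → side 4  [load 21/24]
5 tape sides opened.

5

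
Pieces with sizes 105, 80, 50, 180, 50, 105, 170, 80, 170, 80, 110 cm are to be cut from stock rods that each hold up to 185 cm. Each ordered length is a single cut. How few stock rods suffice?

Total = 180 + 170 + 170 + 110 + 105 + 105 + 80 + 80 + 80 + 50 + 50 = 1180 cm.
Lower bound: ⌈1180/185⌉ = 7 stock rods.
A packing using 7 stock rods:
  stock rod 1: 180 = 180
  stock rod 2: 170 = 170
  stock rod 3: 170 = 170
  stock rod 4: 110 + 50 = 160
  stock rod 5: 105 + 80 = 185
  stock rod 6: 105 + 80 = 185
  stock rod 7: 80 + 50 = 130
This matches the lower bound, so 7 is optimal.

7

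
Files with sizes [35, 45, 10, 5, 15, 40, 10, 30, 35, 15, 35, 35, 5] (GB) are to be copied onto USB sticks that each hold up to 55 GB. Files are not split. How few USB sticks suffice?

7

Total = 45 + 40 + 35 + 35 + 35 + 35 + 30 + 15 + 15 + 10 + 10 + 5 + 5 = 315 GB.
Lower bound: ⌈315/55⌉ = 6 USB sticks.
Also, 7 files each exceed 55/2 GB, and no two of those can share a USB stick, so at least 7 USB sticks are needed.
A packing using 7 USB sticks:
  USB stick 1: 45 + 10 = 55
  USB stick 2: 40 + 15 = 55
  USB stick 3: 35 + 15 + 5 = 55
  USB stick 4: 35 + 10 + 5 = 50
  USB stick 5: 35 = 35
  USB stick 6: 35 = 35
  USB stick 7: 30 = 30
This matches the lower bound, so 7 is optimal.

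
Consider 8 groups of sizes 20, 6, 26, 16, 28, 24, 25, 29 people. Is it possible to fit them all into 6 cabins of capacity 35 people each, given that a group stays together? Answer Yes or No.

No

Total = 174 people; ⌈174/35⌉ = 5.
6 groups each exceed half the capacity and cannot share a cabin, forcing at least 6 cabins.
The bound of 6 does not rule out 6, but exhaustive search shows no assignment into 6 cabins of capacity 35 people exists — the minimum is 7.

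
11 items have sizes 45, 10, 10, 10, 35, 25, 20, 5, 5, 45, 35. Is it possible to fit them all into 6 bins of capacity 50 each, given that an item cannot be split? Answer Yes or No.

A valid assignment using 6 bins:
  bin 1: 45 + 5 = 50
  bin 2: 45 + 5 = 50
  bin 3: 35 + 10 = 45
  bin 4: 35 + 10 = 45
  bin 5: 25 + 20 = 45
  bin 6: 10 = 10
Every load is within 50, so 6 bins suffice.

Yes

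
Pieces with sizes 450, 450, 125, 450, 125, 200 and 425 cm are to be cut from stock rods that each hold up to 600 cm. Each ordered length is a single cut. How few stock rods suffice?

Total = 450 + 450 + 450 + 425 + 200 + 125 + 125 = 2225 cm.
Lower bound: ⌈2225/600⌉ = 4 stock rods.
A packing using 5 stock rods:
  stock rod 1: 450 + 125 = 575
  stock rod 2: 450 + 125 = 575
  stock rod 3: 450 = 450
  stock rod 4: 425 = 425
  stock rod 5: 200 = 200
No arrangement into 4 stock rods stays within capacity, so 5 is optimal.

5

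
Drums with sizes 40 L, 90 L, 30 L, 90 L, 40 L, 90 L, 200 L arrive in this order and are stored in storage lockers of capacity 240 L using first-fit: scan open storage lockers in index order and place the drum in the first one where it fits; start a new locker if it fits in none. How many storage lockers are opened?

3

  40 → locker 1 (new)  [load 40/240]
  90 → locker 1  [load 130/240]
  30 → locker 1  [load 160/240]
  90 → locker 2 (new)  [load 90/240]
  40 → locker 1  [load 200/240]
  90 → locker 2  [load 180/240]
  200 → locker 3 (new)  [load 200/240]
3 storage lockers opened.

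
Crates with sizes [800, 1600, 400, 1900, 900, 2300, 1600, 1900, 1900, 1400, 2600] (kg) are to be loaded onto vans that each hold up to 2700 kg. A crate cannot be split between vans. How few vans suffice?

Total = 2600 + 2300 + 1900 + 1900 + 1900 + 1600 + 1600 + 1400 + 900 + 800 + 400 = 17300 kg.
Lower bound: ⌈17300/2700⌉ = 7 vans.
Also, 8 crates each exceed 1350 kg, and no two of those can share a van, so at least 8 vans are needed.
A packing using 8 vans:
  van 1: 2600 = 2600
  van 2: 2300 + 400 = 2700
  van 3: 1900 + 800 = 2700
  van 4: 1900 = 1900
  van 5: 1900 = 1900
  van 6: 1600 + 900 = 2500
  van 7: 1600 = 1600
  van 8: 1400 = 1400
This matches the lower bound, so 8 is optimal.

8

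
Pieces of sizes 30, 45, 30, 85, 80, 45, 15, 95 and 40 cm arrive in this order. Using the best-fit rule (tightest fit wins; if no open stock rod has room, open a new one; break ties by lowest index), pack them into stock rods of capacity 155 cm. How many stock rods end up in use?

4

  30 → stock rod 1 (new)  [load 30/155]
  45 → stock rod 1  [load 75/155]
  30 → stock rod 1  [load 105/155]
  85 → stock rod 2 (new)  [load 85/155]
  80 → stock rod 3 (new)  [load 80/155]
  45 → stock rod 1  [load 150/155]
  15 → stock rod 2  [load 100/155]
  95 → stock rod 4 (new)  [load 95/155]
  40 → stock rod 2  [load 140/155]
4 stock rods opened.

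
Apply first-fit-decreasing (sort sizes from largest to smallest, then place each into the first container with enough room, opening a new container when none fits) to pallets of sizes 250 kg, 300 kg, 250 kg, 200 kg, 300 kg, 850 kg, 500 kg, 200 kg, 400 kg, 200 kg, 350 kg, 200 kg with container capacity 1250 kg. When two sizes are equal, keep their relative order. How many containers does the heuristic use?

Sorted descending: 850, 500, 400, 350, 300, 300, 250, 250, 200, 200, 200, 200.
  850 → container 1 (new)  [load 850/1250]
  500 → container 2 (new)  [load 500/1250]
  400 → container 1  [load 1250/1250]
  350 → container 2  [load 850/1250]
  300 → container 2  [load 1150/1250]
  300 → container 3 (new)  [load 300/1250]
  250 → container 3  [load 550/1250]
  250 → container 3  [load 800/1250]
  200 → container 3  [load 1000/1250]
  200 → container 3  [load 1200/1250]
  200 → container 4 (new)  [load 200/1250]
  200 → container 4  [load 400/1250]
4 containers opened.

4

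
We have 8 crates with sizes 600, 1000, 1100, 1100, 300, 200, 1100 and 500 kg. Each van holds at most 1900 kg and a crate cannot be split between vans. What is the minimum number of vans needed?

4

Total = 1100 + 1100 + 1100 + 1000 + 600 + 500 + 300 + 200 = 5900 kg.
Lower bound: ⌈5900/1900⌉ = 4 vans.
A packing using 4 vans:
  van 1: 1100 + 600 + 200 = 1900
  van 2: 1100 + 500 + 300 = 1900
  van 3: 1100 = 1100
  van 4: 1000 = 1000
This matches the lower bound, so 4 is optimal.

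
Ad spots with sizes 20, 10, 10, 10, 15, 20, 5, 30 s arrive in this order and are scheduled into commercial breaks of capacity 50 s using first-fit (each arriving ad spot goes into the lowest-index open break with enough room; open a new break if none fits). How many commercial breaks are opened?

  20 → break 1 (new)  [load 20/50]
  10 → break 1  [load 30/50]
  10 → break 1  [load 40/50]
  10 → break 1  [load 50/50]
  15 → break 2 (new)  [load 15/50]
  20 → break 2  [load 35/50]
  5 → break 2  [load 40/50]
  30 → break 3 (new)  [load 30/50]
3 commercial breaks opened.

3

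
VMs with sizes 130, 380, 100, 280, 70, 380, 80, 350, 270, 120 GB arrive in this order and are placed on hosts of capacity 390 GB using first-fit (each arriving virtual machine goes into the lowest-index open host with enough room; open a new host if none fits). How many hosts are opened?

6

  130 → host 1 (new)  [load 130/390]
  380 → host 2 (new)  [load 380/390]
  100 → host 1  [load 230/390]
  280 → host 3 (new)  [load 280/390]
  70 → host 1  [load 300/390]
  380 → host 4 (new)  [load 380/390]
  80 → host 1  [load 380/390]
  350 → host 5 (new)  [load 350/390]
  270 → host 6 (new)  [load 270/390]
  120 → host 6  [load 390/390]
6 hosts opened.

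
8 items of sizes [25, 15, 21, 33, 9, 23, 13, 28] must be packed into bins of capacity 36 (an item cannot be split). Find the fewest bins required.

5

Total = 33 + 28 + 25 + 23 + 21 + 15 + 13 + 9 = 167.
Lower bound: ⌈167/36⌉ = 5 bins.
A packing using 5 bins:
  bin 1: 33 = 33
  bin 2: 28 = 28
  bin 3: 25 + 9 = 34
  bin 4: 23 + 13 = 36
  bin 5: 21 + 15 = 36
This matches the lower bound, so 5 is optimal.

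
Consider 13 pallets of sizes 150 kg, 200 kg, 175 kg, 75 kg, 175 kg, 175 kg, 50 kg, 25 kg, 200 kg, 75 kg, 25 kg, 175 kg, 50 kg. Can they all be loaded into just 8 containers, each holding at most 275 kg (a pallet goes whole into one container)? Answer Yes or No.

A valid assignment using 7 containers:
  container 1: 200 + 75 = 275
  container 2: 200 + 75 = 275
  container 3: 175 + 50 + 50 = 275
  container 4: 175 + 25 + 25 = 225
  container 5: 175 = 175
  container 6: 175 = 175
  container 7: 150 = 150
That uses only 7 ≤ 8, so 8 containers are enough.

Yes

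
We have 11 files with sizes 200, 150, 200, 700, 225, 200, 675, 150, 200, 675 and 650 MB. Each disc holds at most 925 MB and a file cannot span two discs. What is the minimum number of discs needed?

Total = 700 + 675 + 675 + 650 + 225 + 200 + 200 + 200 + 200 + 150 + 150 = 4025 MB.
Lower bound: ⌈4025/925⌉ = 5 discs.
A packing using 5 discs:
  disc 1: 700 + 225 = 925
  disc 2: 675 + 200 = 875
  disc 3: 675 + 200 = 875
  disc 4: 650 + 200 = 850
  disc 5: 200 + 150 + 150 = 500
This matches the lower bound, so 5 is optimal.

5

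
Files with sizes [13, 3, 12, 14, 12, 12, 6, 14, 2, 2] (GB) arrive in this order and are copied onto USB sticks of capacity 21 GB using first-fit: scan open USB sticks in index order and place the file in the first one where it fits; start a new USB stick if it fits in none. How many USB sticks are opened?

6

  13 → USB stick 1 (new)  [load 13/21]
  3 → USB stick 1  [load 16/21]
  12 → USB stick 2 (new)  [load 12/21]
  14 → USB stick 3 (new)  [load 14/21]
  12 → USB stick 4 (new)  [load 12/21]
  12 → USB stick 5 (new)  [load 12/21]
  6 → USB stick 2  [load 18/21]
  14 → USB stick 6 (new)  [load 14/21]
  2 → USB stick 1  [load 18/21]
  2 → USB stick 1  [load 20/21]
6 USB sticks opened.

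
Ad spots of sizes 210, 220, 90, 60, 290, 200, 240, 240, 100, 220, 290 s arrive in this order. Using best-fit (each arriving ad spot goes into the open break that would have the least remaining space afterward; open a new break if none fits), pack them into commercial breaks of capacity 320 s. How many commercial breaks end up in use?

  210 → break 1 (new)  [load 210/320]
  220 → break 2 (new)  [load 220/320]
  90 → break 2  [load 310/320]
  60 → break 1  [load 270/320]
  290 → break 3 (new)  [load 290/320]
  200 → break 4 (new)  [load 200/320]
  240 → break 5 (new)  [load 240/320]
  240 → break 6 (new)  [load 240/320]
  100 → break 4  [load 300/320]
  220 → break 7 (new)  [load 220/320]
  290 → break 8 (new)  [load 290/320]
8 commercial breaks opened.

8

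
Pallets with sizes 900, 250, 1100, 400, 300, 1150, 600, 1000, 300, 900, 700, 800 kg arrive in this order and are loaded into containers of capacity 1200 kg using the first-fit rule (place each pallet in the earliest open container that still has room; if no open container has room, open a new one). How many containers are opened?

9

  900 → container 1 (new)  [load 900/1200]
  250 → container 1  [load 1150/1200]
  1100 → container 2 (new)  [load 1100/1200]
  400 → container 3 (new)  [load 400/1200]
  300 → container 3  [load 700/1200]
  1150 → container 4 (new)  [load 1150/1200]
  600 → container 5 (new)  [load 600/1200]
  1000 → container 6 (new)  [load 1000/1200]
  300 → container 3  [load 1000/1200]
  900 → container 7 (new)  [load 900/1200]
  700 → container 8 (new)  [load 700/1200]
  800 → container 9 (new)  [load 800/1200]
9 containers opened.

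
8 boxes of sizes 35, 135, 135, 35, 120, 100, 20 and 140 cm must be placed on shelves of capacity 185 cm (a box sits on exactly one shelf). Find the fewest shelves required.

5

Total = 140 + 135 + 135 + 120 + 100 + 35 + 35 + 20 = 720 cm.
Lower bound: ⌈720/185⌉ = 4 shelves.
Also, 5 boxes each exceed 185/2 cm, and no two of those can share a shelf, so at least 5 shelves are needed.
A packing using 5 shelves:
  shelf 1: 140 + 35 = 175
  shelf 2: 135 + 35 = 170
  shelf 3: 135 + 20 = 155
  shelf 4: 120 = 120
  shelf 5: 100 = 100
This matches the lower bound, so 5 is optimal.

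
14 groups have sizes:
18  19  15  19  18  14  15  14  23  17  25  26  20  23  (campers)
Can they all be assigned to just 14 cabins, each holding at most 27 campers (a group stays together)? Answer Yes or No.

A valid assignment using 14 cabins:
  cabin 1: 26 = 26
  cabin 2: 25 = 25
  cabin 3: 23 = 23
  cabin 4: 23 = 23
  cabin 5: 20 = 20
  cabin 6: 19 = 19
  cabin 7: 19 = 19
  cabin 8: 18 = 18
  cabin 9: 18 = 18
  cabin 10: 17 = 17
  cabin 11: 15 = 15
  cabin 12: 15 = 15
  cabin 13: 14 = 14
  cabin 14: 14 = 14
Every load is within 27 campers, so 14 cabins suffice.

Yes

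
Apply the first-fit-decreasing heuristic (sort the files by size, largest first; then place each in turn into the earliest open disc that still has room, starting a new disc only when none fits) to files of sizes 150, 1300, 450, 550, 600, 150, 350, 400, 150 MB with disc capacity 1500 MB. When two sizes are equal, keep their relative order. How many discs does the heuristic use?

3

Sorted descending: 1300, 600, 550, 450, 400, 350, 150, 150, 150.
  1300 → disc 1 (new)  [load 1300/1500]
  600 → disc 2 (new)  [load 600/1500]
  550 → disc 2  [load 1150/1500]
  450 → disc 3 (new)  [load 450/1500]
  400 → disc 3  [load 850/1500]
  350 → disc 2  [load 1500/1500]
  150 → disc 1  [load 1450/1500]
  150 → disc 3  [load 1000/1500]
  150 → disc 3  [load 1150/1500]
3 discs opened.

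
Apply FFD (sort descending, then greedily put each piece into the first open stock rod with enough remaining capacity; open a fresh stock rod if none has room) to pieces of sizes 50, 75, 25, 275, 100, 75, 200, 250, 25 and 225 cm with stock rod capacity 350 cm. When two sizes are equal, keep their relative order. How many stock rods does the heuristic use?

Sorted descending: 275, 250, 225, 200, 100, 75, 75, 50, 25, 25.
  275 → stock rod 1 (new)  [load 275/350]
  250 → stock rod 2 (new)  [load 250/350]
  225 → stock rod 3 (new)  [load 225/350]
  200 → stock rod 4 (new)  [load 200/350]
  100 → stock rod 2  [load 350/350]
  75 → stock rod 1  [load 350/350]
  75 → stock rod 3  [load 300/350]
  50 → stock rod 3  [load 350/350]
  25 → stock rod 4  [load 225/350]
  25 → stock rod 4  [load 250/350]
4 stock rods opened.

4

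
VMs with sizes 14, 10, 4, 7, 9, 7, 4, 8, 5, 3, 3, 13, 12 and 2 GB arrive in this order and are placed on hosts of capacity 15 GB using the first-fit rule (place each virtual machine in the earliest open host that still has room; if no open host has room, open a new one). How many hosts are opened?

8

  14 → host 1 (new)  [load 14/15]
  10 → host 2 (new)  [load 10/15]
  4 → host 2  [load 14/15]
  7 → host 3 (new)  [load 7/15]
  9 → host 4 (new)  [load 9/15]
  7 → host 3  [load 14/15]
  4 → host 4  [load 13/15]
  8 → host 5 (new)  [load 8/15]
  5 → host 5  [load 13/15]
  3 → host 6 (new)  [load 3/15]
  3 → host 6  [load 6/15]
  13 → host 7 (new)  [load 13/15]
  12 → host 8 (new)  [load 12/15]
  2 → host 4  [load 15/15]
8 hosts opened.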